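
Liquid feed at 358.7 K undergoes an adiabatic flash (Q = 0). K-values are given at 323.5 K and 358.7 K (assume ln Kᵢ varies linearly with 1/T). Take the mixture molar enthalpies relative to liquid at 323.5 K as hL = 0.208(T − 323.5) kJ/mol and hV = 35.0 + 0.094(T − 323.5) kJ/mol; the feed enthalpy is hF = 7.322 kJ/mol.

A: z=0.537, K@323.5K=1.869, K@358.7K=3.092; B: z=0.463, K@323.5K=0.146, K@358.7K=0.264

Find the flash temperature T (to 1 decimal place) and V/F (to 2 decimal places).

Adiabatic flash: solve Rachford–Rice at each trial T, then check hF = ψ·hV(T) + (1−ψ)·hL(T).
  T = 323.5 K: K = (1.869, 0.146), RR gives ψ = 0.096, H_out = 3.360 kJ/mol
  T = 358.7 K: K = (3.092, 0.264), RR gives ψ = 0.508, H_out = 23.072 kJ/mol
  T = 341.1 K: K = (2.435, 0.199), RR gives ψ = 0.348, H_out = 15.147 kJ/mol
  T = 332.3 K: K = (2.141, 0.171), RR gives ψ = 0.242, H_out = 10.065 kJ/mol
  T = 327.9 K: K = (2.002, 0.158), RR gives ψ = 0.176, H_out = 6.988 kJ/mol
  T = 330.1 K: K = (2.071, 0.165), RR gives ψ = 0.211, H_out = 8.584 kJ/mol
  T = 329.0 K: K = (2.036, 0.162), RR gives ψ = 0.194, H_out = 7.801 kJ/mol
  T = 328.4 K: K = (2.018, 0.160), RR gives ψ = 0.184, H_out = 7.361 kJ/mol
Linear interpolation between T = 327.9 (H_out = 6.988) and T = 328.4 (H_out = 7.361) on hF = 7.322 gives T ≈ 328.3 K, at which ψ = 0.18.

T = 328.3 K, V/F = 0.18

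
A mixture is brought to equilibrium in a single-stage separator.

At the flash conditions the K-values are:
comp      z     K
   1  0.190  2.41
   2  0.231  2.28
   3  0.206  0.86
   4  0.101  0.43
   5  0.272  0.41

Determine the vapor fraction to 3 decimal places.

ψ = 0.497

Iterate (Newton) starting at ψ = 0.43:
  ψ = 0.430: g = 0.0355, g' = -0.536 → ψ = 0.496
  ψ = 0.496: g = 0.0002, g' = -0.530 → ψ = 0.497
Converged at ψ = 0.497.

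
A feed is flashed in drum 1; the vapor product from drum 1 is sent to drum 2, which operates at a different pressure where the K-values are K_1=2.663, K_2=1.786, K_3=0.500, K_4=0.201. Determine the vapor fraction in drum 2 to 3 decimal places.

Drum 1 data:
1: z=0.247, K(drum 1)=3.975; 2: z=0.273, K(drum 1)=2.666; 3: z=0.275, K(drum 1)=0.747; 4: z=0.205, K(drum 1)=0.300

Drum 1:
Rachford–Rice: g(ψ₁) = Σ zᵢ(Kᵢ−1)/(1+ψ₁(Kᵢ−1)) = 0.
Check two-phase: ΣzᵢKᵢ = 1.977 > 1 and Σzᵢ/Kᵢ = 1.216 > 1, so g(0) = 0.977 > 0 and g(1) = -0.216 < 0.
Newton iteration, ψ₁⁰ = 0.5:
  ψ₁ = 0.500: g = 0.2431, g' = -0.840 → ψ₁ = 0.790
  ψ₁ = 0.790: g = 0.0081, g' = -0.866 → ψ₁ = 0.799
Converged at ψ₁ = 0.799.
Drum-1 compositions:
  1: x = 0.073, y = 0.291
  2: x = 0.117, y = 0.312
  3: x = 0.345, y = 0.257
  4: x = 0.465, y = 0.140
Drum-2 feed = drum-1 vapor: z₂ = (0.2908, 0.3122, 0.2575, 0.1395).
Drum 2:
Rachford–Rice: g(ψ₂) = Σ zᵢ(Kᵢ−1)/(1+ψ₂(Kᵢ−1)) = 0.
Feasibility: ΣzᵢKᵢ = 1.489, Σzᵢ/Kᵢ = 1.493 — both > 1, two phases present.
Newton–Raphson from ψ₂ = 0.5:
  ψ₂ = 0.500: g = 0.0829, g' = -0.701 → ψ₂ = 0.618
  ψ₂ = 0.618: g = -0.0031, g' = -0.766 → ψ₂ = 0.614
Converged at ψ₂ = 0.614.
  1: x = 0.144, y = 0.383
  2: x = 0.211, y = 0.376
  3: x = 0.372, y = 0.186
  4: x = 0.274, y = 0.055

V/F (drum 2) = 0.614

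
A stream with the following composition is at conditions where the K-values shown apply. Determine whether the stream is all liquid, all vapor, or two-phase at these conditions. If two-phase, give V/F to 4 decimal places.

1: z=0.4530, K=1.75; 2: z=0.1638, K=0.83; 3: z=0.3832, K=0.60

ΣzᵢKᵢ = 1.1586; Σzᵢ/Kᵢ = 1.0949.
Both exceed 1, so a two-phase solution exists.
Rachford–Rice: g(ψ) = Σ zᵢ(Kᵢ−1)/(1+ψ(Kᵢ−1)) = 0.
Iterate (Newton) starting at ψ = 0.5:
  ψ = 0.5000: g = 0.02506, g' = -0.2362 → ψ = 0.6061
  ψ = 0.6061: g = 0.00020, g' = -0.2332 → ψ = 0.6069
Converged at ψ = 0.6069.

two-phase, V/F = 0.6069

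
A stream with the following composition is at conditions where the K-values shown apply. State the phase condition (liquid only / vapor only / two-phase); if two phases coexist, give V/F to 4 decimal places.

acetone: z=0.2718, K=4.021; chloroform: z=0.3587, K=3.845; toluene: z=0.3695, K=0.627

ΣzᵢKᵢ = 2.7038; Σzᵢ/Kᵢ = 0.7502.
Since Σzᵢ/Kᵢ < 1 the mixture is above its dew point — single vapor phase.

vapor only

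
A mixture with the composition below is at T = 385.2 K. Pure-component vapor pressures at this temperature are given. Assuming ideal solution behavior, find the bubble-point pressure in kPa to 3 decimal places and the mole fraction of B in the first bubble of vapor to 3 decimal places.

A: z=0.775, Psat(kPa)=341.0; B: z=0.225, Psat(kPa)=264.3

At the bubble point ψ → 0, so ΣzᵢKᵢ = 1 with Kᵢ = Pᵢˢᵃᵗ/P ⇒ P = ΣzᵢPᵢˢᵃᵗ.
P = 0.775·341.0 + 0.225·264.3 = 323.743 kPa
yᵢ = zᵢPᵢˢᵃᵗ/P ⇒ y_B = 0.225·264.3/323.743 = 0.184

Pbub = 323.743 kPa, y_B = 0.184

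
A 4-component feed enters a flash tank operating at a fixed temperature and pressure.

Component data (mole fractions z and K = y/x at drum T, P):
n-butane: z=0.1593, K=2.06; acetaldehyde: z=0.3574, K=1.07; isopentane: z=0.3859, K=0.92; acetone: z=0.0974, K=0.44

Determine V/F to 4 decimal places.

V/F = 0.6888

Material balance + equilibrium reduce to Σ zᵢ(Kᵢ−1)/(1+V/F(Kᵢ−1)) = 0.
g(0) = ΣzᵢKᵢ − 1 = 0.1085 and g(1) = 1 − Σzᵢ/Kᵢ = -0.0522, so a root lies in (0, 1).
Newton–Raphson from V/F = 0.68:
  V/F = 0.6800: g = 0.00127, g' = -0.1445 → V/F = 0.6888
Converged at V/F = 0.6888.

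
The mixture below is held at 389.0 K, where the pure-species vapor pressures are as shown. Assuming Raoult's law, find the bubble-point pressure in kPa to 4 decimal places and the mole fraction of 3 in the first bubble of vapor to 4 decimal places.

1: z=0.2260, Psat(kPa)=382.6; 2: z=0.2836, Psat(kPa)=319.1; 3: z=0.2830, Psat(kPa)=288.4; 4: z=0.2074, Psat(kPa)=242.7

Pbub = 308.9175 kPa, y_3 = 0.2642

At the bubble point ψ → 0, so ΣzᵢKᵢ = 1 with Kᵢ = Pᵢˢᵃᵗ/P ⇒ P = ΣzᵢPᵢˢᵃᵗ.
P = 0.2260·382.6 + 0.2836·319.1 + 0.2830·288.4 + 0.2074·242.7 = 308.9175 kPa
yᵢ = zᵢPᵢˢᵃᵗ/P ⇒ y_3 = 0.2830·288.4/308.9175 = 0.2642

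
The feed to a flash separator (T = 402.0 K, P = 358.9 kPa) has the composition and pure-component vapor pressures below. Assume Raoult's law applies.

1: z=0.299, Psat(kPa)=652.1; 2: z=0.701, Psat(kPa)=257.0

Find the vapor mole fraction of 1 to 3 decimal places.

y_1 = 0.469

Raoult's law: Kᵢ = Pᵢˢᵃᵗ/P = Pᵢˢᵃᵗ/358.9.
  K_1 = 652.1/358.9 = 1.81694, K_2 = 257.0/358.9 = 0.71608
Rachford–Rice: g(β) = Σ zᵢ(Kᵢ−1)/(1+β(Kᵢ−1)) = 0.
Feasibility: ΣzᵢKᵢ = 1.045, Σzᵢ/Kᵢ = 1.144 — both > 1, two phases present.
Binary case is linear: z₁(K₁−1)(1+β(K₂−1)) + z₂(K₂−1)(1+β(K₁−1)) = 0
⇒ β = [z₁(K₁−1)+z₂(K₂−1)] / [−(K₁−1)(K₂−1)] = 0.0452/0.2319 = 0.195
Compositions from xᵢ = zᵢ/(1+β(Kᵢ−1)), yᵢ = Kᵢxᵢ:
  1: x = 0.258, y = 0.469
  2: x = 0.742, y = 0.531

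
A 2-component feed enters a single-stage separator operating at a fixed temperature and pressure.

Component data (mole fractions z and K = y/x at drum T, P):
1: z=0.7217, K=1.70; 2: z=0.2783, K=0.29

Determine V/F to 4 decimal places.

Rachford–Rice: g(V/F) = Σ zᵢ(Kᵢ−1)/(1+V/F(Kᵢ−1)) = 0.
Feasibility: ΣzᵢKᵢ = 1.3076, Σzᵢ/Kᵢ = 1.3842 — both > 1, two phases present.
Newton–Raphson from V/F = 0.5:
  V/F = 0.5000: g = 0.06787, g' = -0.5313 → V/F = 0.6278
  V/F = 0.6278: g = -0.00551, g' = -0.6273 → V/F = 0.6190
  V/F = 0.6190: g = -0.00004, g' = -0.6187 → V/F = 0.6189
Converged at V/F = 0.6189.

V/F = 0.6189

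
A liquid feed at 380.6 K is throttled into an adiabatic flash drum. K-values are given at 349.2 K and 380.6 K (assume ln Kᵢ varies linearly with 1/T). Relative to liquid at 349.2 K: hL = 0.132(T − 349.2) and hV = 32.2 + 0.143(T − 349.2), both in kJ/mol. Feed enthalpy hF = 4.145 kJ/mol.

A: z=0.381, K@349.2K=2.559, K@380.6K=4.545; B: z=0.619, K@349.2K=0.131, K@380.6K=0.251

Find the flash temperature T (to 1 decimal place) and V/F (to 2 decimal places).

T = 354.3 K, V/F = 0.11

Adiabatic flash: solve Rachford–Rice at each trial T, then check hF = ψ·hV(T) + (1−ψ)·hL(T).
  T = 349.2 K: K = (2.559, 0.131), RR gives ψ = 0.041, H_out = 1.333 kJ/mol
  T = 380.6 K: K = (4.545, 0.251), RR gives ψ = 0.334, H_out = 15.017 kJ/mol
  T = 364.9 K: K = (3.453, 0.184), RR gives ψ = 0.214, H_out = 9.016 kJ/mol
  T = 357.0 K: K = (2.979, 0.156), RR gives ψ = 0.139, H_out = 5.501 kJ/mol
  T = 353.1 K: K = (2.764, 0.143), RR gives ψ = 0.094, H_out = 3.531 kJ/mol
  T = 355.1 K: K = (2.873, 0.149), RR gives ψ = 0.117, H_out = 4.566 kJ/mol
Linear interpolation between T = 353.1 (H_out = 3.531) and T = 355.1 (H_out = 4.566) on hF = 4.145 gives T ≈ 354.3 K, at which ψ = 0.11.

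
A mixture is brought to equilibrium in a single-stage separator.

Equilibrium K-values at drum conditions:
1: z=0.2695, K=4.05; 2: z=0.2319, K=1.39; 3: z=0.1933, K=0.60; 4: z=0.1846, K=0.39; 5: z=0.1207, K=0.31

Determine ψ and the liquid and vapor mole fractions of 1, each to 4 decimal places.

Rachford–Rice: g(ψ) = Σ zᵢ(Kᵢ−1)/(1+ψ(Kᵢ−1)) = 0.
g(0) = ΣzᵢKᵢ − 1 = 0.6392 and g(1) = 1 − Σzᵢ/Kᵢ = -0.4182, so a root lies in (0, 1).
Newton–Raphson from ψ = 0.5:
  ψ = 0.5000: g = 0.01539, g' = -0.7424 → ψ = 0.5207
  ψ = 0.5207: g = 0.00008, g' = -0.7355 → ψ = 0.5208
Converged at ψ = 0.5208.
Compositions from xᵢ = zᵢ/(1+ψ(Kᵢ−1)), yᵢ = Kᵢxᵢ:
  1: x = 0.1041, y = 0.4217
  2: x = 0.1927, y = 0.2679
  3: x = 0.2442, y = 0.1465
  4: x = 0.2706, y = 0.1055
  5: x = 0.1884, y = 0.0584

ψ = 0.5208, x_1 = 0.1041, y_1 = 0.4217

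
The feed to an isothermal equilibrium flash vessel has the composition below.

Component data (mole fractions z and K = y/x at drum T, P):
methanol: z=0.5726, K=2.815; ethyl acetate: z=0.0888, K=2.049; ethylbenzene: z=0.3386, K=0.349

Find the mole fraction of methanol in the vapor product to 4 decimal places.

y_methanol = 0.6502

Rachford–Rice: g(V/F) = Σ zᵢ(Kᵢ−1)/(1+V/F(Kᵢ−1)) = 0.
Check two-phase: ΣzᵢKᵢ = 1.9120 > 1 and Σzᵢ/Kᵢ = 1.2169 > 1, so g(0) = 0.9120 > 0 and g(1) = -0.2169 < 0.
Newton iteration, V/F⁰ = 0.67:
  V/F = 0.6700: g = 0.13273, g' = -0.8692 → V/F = 0.8227
  V/F = 0.8227: g = -0.00779, g' = -0.9969 → V/F = 0.8149
  V/F = 0.8149: g = -0.00004, g' = -0.9863 → V/F = 0.8148
Converged at V/F = 0.8148.
Compositions from xᵢ = zᵢ/(1+V/F(Kᵢ−1)), yᵢ = Kᵢxᵢ:
  methanol: x = 0.2310, y = 0.6502
  ethyl acetate: x = 0.0479, y = 0.0981
  ethylbenzene: x = 0.7211, y = 0.2517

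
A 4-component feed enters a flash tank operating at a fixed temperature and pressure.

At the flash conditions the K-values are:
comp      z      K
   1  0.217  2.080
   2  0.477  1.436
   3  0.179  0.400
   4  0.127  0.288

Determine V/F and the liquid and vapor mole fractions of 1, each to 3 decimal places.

V/F = 0.562, x_1 = 0.135, y_1 = 0.281

Rachford–Rice: g(V/F) = Σ zᵢ(Kᵢ−1)/(1+V/F(Kᵢ−1)) = 0.
g(0) = ΣzᵢKᵢ − 1 = 0.245 and g(1) = 1 − Σzᵢ/Kᵢ = -0.325, so a root lies in (0, 1).
Iterate (Newton) starting at V/F = 0.5:
  V/F = 0.500: g = 0.0291, g' = -0.455 → V/F = 0.564
  V/F = 0.564: g = -0.0009, g' = -0.483 → V/F = 0.562
Converged at V/F = 0.562.
Compositions from xᵢ = zᵢ/(1+V/F(Kᵢ−1)), yᵢ = Kᵢxᵢ:
  1: x = 0.135, y = 0.281
  2: x = 0.383, y = 0.550
  3: x = 0.270, y = 0.108
  4: x = 0.212, y = 0.061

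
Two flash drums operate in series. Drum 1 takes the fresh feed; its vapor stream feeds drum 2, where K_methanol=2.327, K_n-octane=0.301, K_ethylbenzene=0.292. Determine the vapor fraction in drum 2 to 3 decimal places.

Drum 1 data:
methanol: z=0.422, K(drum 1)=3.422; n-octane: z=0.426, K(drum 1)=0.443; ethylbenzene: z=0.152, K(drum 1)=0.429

Drum 1:
Let ψ₁ = V/F and solve Σ zᵢ(Kᵢ−1)/(1+ψ₁(Kᵢ−1)) = 0.
Feasibility: ΣzᵢKᵢ = 1.698, Σzᵢ/Kᵢ = 1.439 — both > 1, two phases present.
Newton–Raphson from ψ₁ = 0.5:
  ψ₁ = 0.500: g = 0.0119, g' = -0.857 → ψ₁ = 0.514
Converged at ψ₁ = 0.514.
Drum-1 compositions:
  methanol: x = 0.188, y = 0.643
  n-octane: x = 0.597, y = 0.264
  ethylbenzene: x = 0.215, y = 0.092
Drum-2 feed = drum-1 vapor: z₂ = (0.6433, 0.2644, 0.0923).
Drum 2:
Rachford–Rice: g(ψ₂) = Σ zᵢ(Kᵢ−1)/(1+ψ₂(Kᵢ−1)) = 0.
Check two-phase: ΣzᵢKᵢ = 1.603 > 1 and Σzᵢ/Kᵢ = 1.471 > 1, so g(0) = 0.603 > 0 and g(1) = -0.471 < 0.
Iterate (Newton) starting at ψ₂ = 0.68:
  ψ₂ = 0.680: g = -0.0295, g' = -0.954 → ψ₂ = 0.649
  ψ₂ = 0.649: g = -0.0006, g' = -0.918 → ψ₂ = 0.648
Converged at ψ₂ = 0.648.
  methanol: x = 0.346, y = 0.805
  n-octane: x = 0.484, y = 0.146
  ethylbenzene: x = 0.171, y = 0.050

V/F (drum 2) = 0.648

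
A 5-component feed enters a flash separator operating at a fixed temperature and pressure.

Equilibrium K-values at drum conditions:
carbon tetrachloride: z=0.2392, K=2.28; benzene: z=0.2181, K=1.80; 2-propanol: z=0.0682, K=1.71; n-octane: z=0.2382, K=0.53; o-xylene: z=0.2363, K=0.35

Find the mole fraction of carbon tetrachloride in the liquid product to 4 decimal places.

Newton–Raphson from ψ = 0.5:
  ψ = 0.5000: g = -0.02684, g' = -0.5447 → ψ = 0.4507
  ψ = 0.4507: g = -0.00021, g' = -0.5372 → ψ = 0.4503
Converged at ψ = 0.4503.
Compositions from xᵢ = zᵢ/(1+ψ(Kᵢ−1)), yᵢ = Kᵢxᵢ:
  carbon tetrachloride: x = 0.1517, y = 0.3460
  benzene: x = 0.1603, y = 0.2886
  2-propanol: x = 0.0517, y = 0.0884
  n-octane: x = 0.3022, y = 0.1601
  o-xylene: x = 0.3341, y = 0.1169

x_carbon tetrachloride = 0.1517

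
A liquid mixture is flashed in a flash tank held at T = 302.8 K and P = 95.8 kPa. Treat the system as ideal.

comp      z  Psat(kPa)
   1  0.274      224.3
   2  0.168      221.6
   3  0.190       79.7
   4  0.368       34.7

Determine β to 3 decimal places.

β = 0.457

Raoult's law: Kᵢ = Pᵢˢᵃᵗ/P = Pᵢˢᵃᵗ/95.8.
  K_1 = 224.3/95.8 = 2.34134, K_2 = 221.6/95.8 = 2.31315, K_3 = 79.7/95.8 = 0.83194, K_4 = 34.7/95.8 = 0.36221
Let β = V/F and solve Σ zᵢ(Kᵢ−1)/(1+β(Kᵢ−1)) = 0.
Check two-phase: ΣzᵢKᵢ = 1.321 > 1 and Σzᵢ/Kᵢ = 1.434 > 1, so g(0) = 0.321 > 0 and g(1) = -0.434 < 0.
Newton iteration, β⁰ = 0.47:
  β = 0.470: g = -0.0080, g' = -0.608 → β = 0.457
Converged at β = 0.457.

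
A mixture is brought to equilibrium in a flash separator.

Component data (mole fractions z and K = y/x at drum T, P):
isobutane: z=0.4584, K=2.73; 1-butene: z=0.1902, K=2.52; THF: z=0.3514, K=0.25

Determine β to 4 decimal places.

β = 0.6538

Newton iteration, β⁰ = 0.5:
  β = 0.5000: g = 0.16780, g' = -1.0423 → β = 0.6610
  β = 0.6610: g = -0.00847, g' = -1.1853 → β = 0.6538
Converged at β = 0.6538.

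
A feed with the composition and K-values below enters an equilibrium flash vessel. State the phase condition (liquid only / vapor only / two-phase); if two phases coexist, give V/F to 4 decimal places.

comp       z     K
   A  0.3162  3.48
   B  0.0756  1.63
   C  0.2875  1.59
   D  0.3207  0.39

ΣzᵢKᵢ = 1.8058; Σzᵢ/Kᵢ = 1.1404.
Both exceed 1, so a two-phase solution exists.
Rachford–Rice: g(ψ) = Σ zᵢ(Kᵢ−1)/(1+ψ(Kᵢ−1)) = 0.
Newton iteration, ψ⁰ = 0.57:
  ψ = 0.5700: g = 0.18698, g' = -0.6866 → ψ = 0.8423
  ψ = 0.8423: g = -0.00409, g' = -0.7661 → ψ = 0.8370
Converged at ψ = 0.8370.

two-phase, V/F = 0.8370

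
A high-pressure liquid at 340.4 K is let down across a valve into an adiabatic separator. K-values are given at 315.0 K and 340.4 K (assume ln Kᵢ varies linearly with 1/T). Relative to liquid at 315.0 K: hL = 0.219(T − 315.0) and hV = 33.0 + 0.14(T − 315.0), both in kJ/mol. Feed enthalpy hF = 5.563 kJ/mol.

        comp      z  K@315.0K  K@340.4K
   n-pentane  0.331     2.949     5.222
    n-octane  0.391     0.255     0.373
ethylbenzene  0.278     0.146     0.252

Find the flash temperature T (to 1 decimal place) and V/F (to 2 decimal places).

Adiabatic flash: solve Rachford–Rice at each trial T, then check hF = ψ·hV(T) + (1−ψ)·hL(T).
  T = 315.0 K: K = (2.949, 0.255, 0.146), RR gives ψ = 0.075, H_out = 2.490 kJ/mol
  T = 340.4 K: K = (5.222, 0.373, 0.252), RR gives ψ = 0.329, H_out = 15.765 kJ/mol
  T = 327.7 K: K = (3.968, 0.311, 0.194), RR gives ψ = 0.223, H_out = 9.905 kJ/mol
  T = 321.4 K: K = (3.435, 0.282, 0.169), RR gives ψ = 0.158, H_out = 6.525 kJ/mol
  T = 318.2 K: K = (3.185, 0.268, 0.157), RR gives ψ = 0.119, H_out = 4.603 kJ/mol
  T = 319.8 K: K = (3.308, 0.275, 0.163), RR gives ψ = 0.139, H_out = 5.585 kJ/mol
Linear interpolation between T = 318.2 (H_out = 4.603) and T = 319.8 (H_out = 5.585) on hF = 5.563 gives T ≈ 319.8 K, at which ψ = 0.14.

T = 319.8 K, V/F = 0.14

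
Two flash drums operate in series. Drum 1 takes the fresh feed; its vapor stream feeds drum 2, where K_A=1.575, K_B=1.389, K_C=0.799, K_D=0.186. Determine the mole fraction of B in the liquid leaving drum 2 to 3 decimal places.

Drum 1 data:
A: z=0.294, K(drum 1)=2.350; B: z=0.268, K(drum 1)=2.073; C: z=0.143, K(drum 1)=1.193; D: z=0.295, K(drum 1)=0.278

Drum 1:
Rachford–Rice: g(ψ₁) = Σ zᵢ(Kᵢ−1)/(1+ψ₁(Kᵢ−1)) = 0.
Feasibility: ΣzᵢKᵢ = 1.499, Σzᵢ/Kᵢ = 1.435 — both > 1, two phases present.
Newton–Raphson from ψ₁ = 0.5:
  ψ₁ = 0.500: g = 0.1160, g' = -0.703 → ψ₁ = 0.665
  ψ₁ = 0.665: g = -0.0083, g' = -0.827 → ψ₁ = 0.655
Converged at ψ₁ = 0.655.
Drum-1 compositions:
  A: x = 0.156, y = 0.367
  B: x = 0.157, y = 0.326
  C: x = 0.127, y = 0.151
  D: x = 0.560, y = 0.156
Drum-2 feed = drum-1 vapor: z₂ = (0.3667, 0.3263, 0.1515, 0.1556).
Drum 2:
Material balance + equilibrium reduce to Σ zᵢ(Kᵢ−1)/(1+ψ₂(Kᵢ−1)) = 0.
Feasibility: ΣzᵢKᵢ = 1.181, Σzᵢ/Kᵢ = 1.494 — both > 1, two phases present.
Newton–Raphson from ψ₂ = 0.58:
  ψ₂ = 0.580: g = -0.0127, g' = -0.479 → ψ₂ = 0.554
  ψ₂ = 0.554: g = -0.0004, g' = -0.452 → ψ₂ = 0.553
Converged at ψ₂ = 0.553.
  A: x = 0.278, y = 0.438
  B: x = 0.269, y = 0.373
  C: x = 0.170, y = 0.136
  D: x = 0.283, y = 0.053

x_B (drum 2) = 0.269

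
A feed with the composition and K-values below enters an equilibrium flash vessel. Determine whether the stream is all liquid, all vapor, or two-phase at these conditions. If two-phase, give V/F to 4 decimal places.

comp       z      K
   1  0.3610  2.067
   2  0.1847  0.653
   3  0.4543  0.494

two-phase, V/F = 0.1841

ΣzᵢKᵢ = 1.0912; Σzᵢ/Kᵢ = 1.3771.
Both exceed 1, so a two-phase solution exists.
Let ψ = V/F and solve Σ zᵢ(Kᵢ−1)/(1+ψ(Kᵢ−1)) = 0.
Newton–Raphson from ψ = 0.5:
  ψ = 0.5000: g = -0.13410, g' = -0.4158 → ψ = 0.1775
  ψ = 0.1775: g = 0.00300, g' = -0.4562 → ψ = 0.1841
Converged at ψ = 0.1841.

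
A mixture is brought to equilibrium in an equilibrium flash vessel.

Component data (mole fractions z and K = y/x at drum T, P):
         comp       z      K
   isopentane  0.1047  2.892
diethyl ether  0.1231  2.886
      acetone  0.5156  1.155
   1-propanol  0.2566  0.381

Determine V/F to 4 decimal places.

V/F = 0.6500

Newton–Raphson from V/F = 0.66:
  V/F = 0.6600: g = -0.00453, g' = -0.4523 → V/F = 0.6500
Converged at V/F = 0.6500.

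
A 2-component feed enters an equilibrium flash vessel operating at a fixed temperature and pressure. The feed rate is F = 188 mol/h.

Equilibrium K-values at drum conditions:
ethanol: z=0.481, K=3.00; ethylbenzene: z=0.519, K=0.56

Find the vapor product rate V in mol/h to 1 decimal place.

V = 156.7 mol/h

Rachford–Rice: g(ψ) = Σ zᵢ(Kᵢ−1)/(1+ψ(Kᵢ−1)) = 0.
g(0) = ΣzᵢKᵢ − 1 = 0.734 and g(1) = 1 − Σzᵢ/Kᵢ = -0.087, so a root lies in (0, 1).
Binary case is linear: z₁(K₁−1)(1+ψ(K₂−1)) + z₂(K₂−1)(1+ψ(K₁−1)) = 0
⇒ ψ = [z₁(K₁−1)+z₂(K₂−1)] / [−(K₁−1)(K₂−1)] = 0.7336/0.8800 = 0.834
Then V = ψ·F = 0.8337·188 = 156.7 mol/h and L = F − V = 31.3 mol/h.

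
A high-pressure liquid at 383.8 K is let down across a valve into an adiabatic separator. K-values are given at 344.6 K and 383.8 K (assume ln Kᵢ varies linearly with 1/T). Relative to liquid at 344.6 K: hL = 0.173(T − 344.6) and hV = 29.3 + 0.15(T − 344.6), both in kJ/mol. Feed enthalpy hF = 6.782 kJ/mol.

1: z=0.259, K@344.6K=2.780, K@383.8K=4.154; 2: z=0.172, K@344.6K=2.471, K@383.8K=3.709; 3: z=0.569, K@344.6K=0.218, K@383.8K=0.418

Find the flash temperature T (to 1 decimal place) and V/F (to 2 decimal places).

T = 346.3 K, V/F = 0.22

Adiabatic flash: solve Rachford–Rice at each trial T, then check hF = ψ·hV(T) + (1−ψ)·hL(T).
  T = 344.6 K: K = (2.780, 2.471, 0.218), RR gives ψ = 0.207, H_out = 6.064 kJ/mol
  T = 383.8 K: K = (4.154, 3.709, 0.418), RR gives ψ = 0.549, H_out = 22.365 kJ/mol
  T = 364.2 K: K = (3.435, 3.061, 0.307), RR gives ψ = 0.372, H_out = 14.135 kJ/mol
  T = 354.4 K: K = (3.099, 2.758, 0.260), RR gives ψ = 0.292, H_out = 10.180 kJ/mol
  T = 349.5 K: K = (2.938, 2.613, 0.238), RR gives ψ = 0.250, H_out = 8.156 kJ/mol
  T = 347.1 K: K = (2.860, 2.543, 0.228), RR gives ψ = 0.229, H_out = 7.142 kJ/mol
  T = 345.9 K: K = (2.821, 2.508, 0.223), RR gives ψ = 0.219, H_out = 6.627 kJ/mol
Linear interpolation between T = 345.9 (H_out = 6.627) and T = 347.1 (H_out = 7.142) on hF = 6.782 gives T ≈ 346.3 K, at which ψ = 0.22.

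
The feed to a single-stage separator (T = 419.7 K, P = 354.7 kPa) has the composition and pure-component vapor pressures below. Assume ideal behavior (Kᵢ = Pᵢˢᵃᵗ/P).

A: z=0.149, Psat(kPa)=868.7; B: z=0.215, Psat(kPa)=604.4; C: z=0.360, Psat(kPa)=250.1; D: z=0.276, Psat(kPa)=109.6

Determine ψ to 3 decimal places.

ψ = 0.131

Raoult's law: Kᵢ = Pᵢˢᵃᵗ/P = Pᵢˢᵃᵗ/354.7.
  K_A = 868.7/354.7 = 2.44911, K_B = 604.4/354.7 = 1.70398, K_C = 250.1/354.7 = 0.70510, K_D = 109.6/354.7 = 0.30899
Newton iteration, ψ⁰ = 0.31:
  ψ = 0.310: g = -0.0863, g' = -0.472 → ψ = 0.127
  ψ = 0.127: g = 0.0019, g' = -0.505 → ψ = 0.131
Converged at ψ = 0.131.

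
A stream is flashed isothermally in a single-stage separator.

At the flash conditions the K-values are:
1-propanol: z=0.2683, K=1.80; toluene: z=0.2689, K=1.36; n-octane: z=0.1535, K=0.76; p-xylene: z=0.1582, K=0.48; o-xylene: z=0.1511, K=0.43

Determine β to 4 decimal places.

β = 0.3686

Material balance + equilibrium reduce to Σ zᵢ(Kᵢ−1)/(1+β(Kᵢ−1)) = 0.
Feasibility: ΣzᵢKᵢ = 1.1062, Σzᵢ/Kᵢ = 1.2297 — both > 1, two phases present.
Iterate (Newton) starting at β = 0.66:
  β = 0.6600: g = -0.08840, g' = -0.3341 → β = 0.3954
  β = 0.3954: g = -0.00764, g' = -0.2862 → β = 0.3687
  β = 0.3687: g = -0.00003, g' = -0.2844 → β = 0.3686
Converged at β = 0.3686.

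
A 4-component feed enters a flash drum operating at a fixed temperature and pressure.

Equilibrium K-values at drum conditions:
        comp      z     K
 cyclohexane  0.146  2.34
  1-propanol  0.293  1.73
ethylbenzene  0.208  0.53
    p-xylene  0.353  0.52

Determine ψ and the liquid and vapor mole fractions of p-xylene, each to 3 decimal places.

ψ = 0.308, x_p-xylene = 0.414, y_p-xylene = 0.215

Let ψ = V/F and solve Σ zᵢ(Kᵢ−1)/(1+ψ(Kᵢ−1)) = 0.
Feasibility: ΣzᵢKᵢ = 1.142, Σzᵢ/Kᵢ = 1.303 — both > 1, two phases present.
Newton iteration, ψ⁰ = 0.36:
  ψ = 0.360: g = -0.0212, g' = -0.403 → ψ = 0.307
  ψ = 0.307: g = 0.0002, g' = -0.410 → ψ = 0.308
Converged at ψ = 0.308.
Compositions from xᵢ = zᵢ/(1+ψ(Kᵢ−1)), yᵢ = Kᵢxᵢ:
  cyclohexane: x = 0.103, y = 0.242
  1-propanol: x = 0.239, y = 0.414
  ethylbenzene: x = 0.243, y = 0.129
  p-xylene: x = 0.414, y = 0.215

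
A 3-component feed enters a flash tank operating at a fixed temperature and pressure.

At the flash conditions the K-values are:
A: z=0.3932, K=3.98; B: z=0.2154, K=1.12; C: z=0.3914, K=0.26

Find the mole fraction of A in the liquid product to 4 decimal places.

x_A = 0.1521

Material balance + equilibrium reduce to Σ zᵢ(Kᵢ−1)/(1+β(Kᵢ−1)) = 0.
Check two-phase: ΣzᵢKᵢ = 1.9079 > 1 and Σzᵢ/Kᵢ = 1.7965 > 1, so g(0) = 0.9079 > 0 and g(1) = -0.7965 < 0.
Iterate (Newton) starting at β = 0.5:
  β = 0.5000: g = 0.03522, g' = -1.1060 → β = 0.5318
Converged at β = 0.5318.
Compositions from xᵢ = zᵢ/(1+β(Kᵢ−1)), yᵢ = Kᵢxᵢ:
  A: x = 0.1521, y = 0.6054
  B: x = 0.2025, y = 0.2268
  C: x = 0.6454, y = 0.1678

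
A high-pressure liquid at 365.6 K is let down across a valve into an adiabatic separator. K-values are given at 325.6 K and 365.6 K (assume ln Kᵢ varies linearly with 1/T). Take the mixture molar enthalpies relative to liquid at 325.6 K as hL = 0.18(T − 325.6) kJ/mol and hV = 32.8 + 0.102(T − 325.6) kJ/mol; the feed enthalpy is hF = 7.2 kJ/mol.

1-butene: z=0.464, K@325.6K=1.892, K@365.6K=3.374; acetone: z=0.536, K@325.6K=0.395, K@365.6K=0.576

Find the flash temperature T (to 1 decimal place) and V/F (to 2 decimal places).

T = 327.4 K, V/F = 0.21

Adiabatic flash: solve Rachford–Rice at each trial T, then check hF = ψ·hV(T) + (1−ψ)·hL(T).
  T = 325.6 K: K = (1.892, 0.395), RR gives ψ = 0.166, H_out = 5.446 kJ/mol
  T = 365.6 K: K = (3.374, 0.576), RR gives ψ = 0.869, H_out = 32.979 kJ/mol
  T = 345.6 K: K = (2.569, 0.482), RR gives ψ = 0.555, H_out = 20.925 kJ/mol
  T = 335.6 K: K = (2.215, 0.438), RR gives ψ = 0.384, H_out = 14.097 kJ/mol
  T = 330.6 K: K = (2.050, 0.416), RR gives ψ = 0.284, H_out = 10.104 kJ/mol
  T = 328.1 K: K = (1.970, 0.406), RR gives ψ = 0.228, H_out = 7.878 kJ/mol
  T = 326.9 K: K = (1.932, 0.400), RR gives ψ = 0.199, H_out = 6.739 kJ/mol
Linear interpolation between T = 326.9 (H_out = 6.739) and T = 328.1 (H_out = 7.878) on hF = 7.2 gives T ≈ 327.4 K, at which ψ = 0.21.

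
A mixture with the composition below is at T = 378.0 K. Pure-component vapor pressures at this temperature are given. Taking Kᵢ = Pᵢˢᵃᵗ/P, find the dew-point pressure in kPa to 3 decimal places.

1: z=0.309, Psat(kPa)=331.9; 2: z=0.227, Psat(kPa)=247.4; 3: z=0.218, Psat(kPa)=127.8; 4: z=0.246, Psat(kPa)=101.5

At the dew point ψ → 1, so Σzᵢ/Kᵢ = 1 with Kᵢ = Pᵢˢᵃᵗ/P ⇒ 1/P = Σzᵢ/Pᵢˢᵃᵗ.
1/P = 0.309/331.9 + 0.227/247.4 + 0.218/127.8 + 0.246/101.5 = 0.005978 ⇒ P = 167.281 kPa

Pdew = 167.281 kPa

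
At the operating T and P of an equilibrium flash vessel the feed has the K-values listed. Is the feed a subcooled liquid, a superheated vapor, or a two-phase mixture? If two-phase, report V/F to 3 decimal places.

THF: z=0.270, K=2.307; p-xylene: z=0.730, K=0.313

subcooled liquid

ΣzᵢKᵢ = 0.851; Σzᵢ/Kᵢ = 2.449.
Since ΣzᵢKᵢ < 1 the mixture is below its bubble point — single liquid phase.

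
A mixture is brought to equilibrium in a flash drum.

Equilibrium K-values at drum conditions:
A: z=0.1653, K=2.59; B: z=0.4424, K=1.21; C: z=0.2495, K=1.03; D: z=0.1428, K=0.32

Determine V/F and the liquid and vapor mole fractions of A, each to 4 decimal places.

Newton–Raphson from V/F = 0.62:
  V/F = 0.6200: g = 0.05402, g' = -0.3188 → V/F = 0.7894
  V/F = 0.7894: g = -0.00609, g' = -0.4045 → V/F = 0.7744
  V/F = 0.7744: g = -0.00009, g' = -0.3932 → V/F = 0.7741
Converged at V/F = 0.7741.
Compositions from xᵢ = zᵢ/(1+V/F(Kᵢ−1)), yᵢ = Kᵢxᵢ:
  A: x = 0.0741, y = 0.1919
  B: x = 0.3805, y = 0.4604
  C: x = 0.2438, y = 0.2512
  D: x = 0.3015, y = 0.0965

V/F = 0.7741, x_A = 0.0741, y_A = 0.1919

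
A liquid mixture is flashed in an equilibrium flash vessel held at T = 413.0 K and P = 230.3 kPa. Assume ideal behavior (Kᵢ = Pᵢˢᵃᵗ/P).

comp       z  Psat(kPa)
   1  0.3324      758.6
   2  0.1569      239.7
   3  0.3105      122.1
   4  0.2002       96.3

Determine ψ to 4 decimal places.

Raoult's law: Kᵢ = Pᵢˢᵃᵗ/P = Pᵢˢᵃᵗ/230.3.
  K_1 = 758.6/230.3 = 3.293964, K_2 = 239.7/230.3 = 1.040816, K_3 = 122.1/230.3 = 0.530178, K_4 = 96.3/230.3 = 0.418150
Material balance + equilibrium reduce to Σ zᵢ(Kᵢ−1)/(1+ψ(Kᵢ−1)) = 0.
g(0) = ΣzᵢKᵢ − 1 = 0.5066 and g(1) = 1 − Σzᵢ/Kᵢ = -0.3161, so a root lies in (0, 1).
Newton iteration, ψ⁰ = 0.51:
  ψ = 0.5100: g = 0.00019, g' = -0.6273 → ψ = 0.5103
Converged at ψ = 0.5103.

ψ = 0.5103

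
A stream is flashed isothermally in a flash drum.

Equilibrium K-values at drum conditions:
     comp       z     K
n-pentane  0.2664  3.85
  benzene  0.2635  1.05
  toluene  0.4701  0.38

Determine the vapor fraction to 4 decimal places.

Rachford–Rice: g(ψ) = Σ zᵢ(Kᵢ−1)/(1+ψ(Kᵢ−1)) = 0.
Check two-phase: ΣzᵢKᵢ = 1.4810 > 1 and Σzᵢ/Kᵢ = 1.5573 > 1, so g(0) = 0.4810 > 0 and g(1) = -0.5573 < 0.
Newton iteration, ψ⁰ = 0.39:
  ψ = 0.3900: g = -0.01192, g' = -0.8003 → ψ = 0.3751
  ψ = 0.3751: g = 0.00009, g' = -0.8129 → ψ = 0.3752
Converged at ψ = 0.3752.

ψ = 0.3752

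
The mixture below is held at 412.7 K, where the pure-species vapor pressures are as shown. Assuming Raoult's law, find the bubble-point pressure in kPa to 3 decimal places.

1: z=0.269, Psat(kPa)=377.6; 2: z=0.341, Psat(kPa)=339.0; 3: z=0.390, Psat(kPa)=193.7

Pbub = 292.716 kPa

At the bubble point ψ → 0, so ΣzᵢKᵢ = 1 with Kᵢ = Pᵢˢᵃᵗ/P ⇒ P = ΣzᵢPᵢˢᵃᵗ.
P = 0.269·377.6 + 0.341·339.0 + 0.390·193.7 = 292.716 kPa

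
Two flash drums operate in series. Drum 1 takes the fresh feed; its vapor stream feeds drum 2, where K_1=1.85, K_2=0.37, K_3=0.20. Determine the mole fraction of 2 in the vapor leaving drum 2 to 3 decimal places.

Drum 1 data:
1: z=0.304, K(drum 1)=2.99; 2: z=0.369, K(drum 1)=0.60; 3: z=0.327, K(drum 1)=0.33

Drum 1:
Material balance + equilibrium reduce to Σ zᵢ(Kᵢ−1)/(1+ψ₁(Kᵢ−1)) = 0.
g(0) = ΣzᵢKᵢ − 1 = 0.238 and g(1) = 1 − Σzᵢ/Kᵢ = -0.708, so a root lies in (0, 1).
Newton–Raphson from ψ₁ = 0.6:
  ψ₁ = 0.600: g = -0.2848, g' = -0.763 → ψ₁ = 0.227
  ψ₁ = 0.227: g = -0.0037, g' = -0.847 → ψ₁ = 0.222
Converged at ψ₁ = 0.222.
Drum-1 compositions:
  1: x = 0.211, y = 0.630
  2: x = 0.405, y = 0.243
  3: x = 0.384, y = 0.127
Drum-2 feed = drum-1 vapor: z₂ = (0.6302, 0.2430, 0.1268).
Drum 2:
Newton iteration, ψ₂⁰ = 0.5:
  ψ₂ = 0.500: g = -0.0166, g' = -0.655 → ψ₂ = 0.475
  ψ₂ = 0.475: g = -0.0002, g' = -0.638 → ψ₂ = 0.474
Converged at ψ₂ = 0.474.
  1: x = 0.449, y = 0.831
  2: x = 0.347, y = 0.128
  3: x = 0.204, y = 0.041

y_2 (drum 2) = 0.128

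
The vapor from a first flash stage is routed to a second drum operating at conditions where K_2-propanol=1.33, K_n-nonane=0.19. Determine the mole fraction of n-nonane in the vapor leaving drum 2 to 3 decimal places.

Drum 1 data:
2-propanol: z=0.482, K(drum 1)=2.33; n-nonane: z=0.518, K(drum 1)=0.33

Drum 1:
Let ψ₁ = V/F and solve Σ zᵢ(Kᵢ−1)/(1+ψ₁(Kᵢ−1)) = 0.
Feasibility: ΣzᵢKᵢ = 1.294, Σzᵢ/Kᵢ = 1.777 — both > 1, two phases present.
Binary case is linear: z₁(K₁−1)(1+ψ₁(K₂−1)) + z₂(K₂−1)(1+ψ₁(K₁−1)) = 0
⇒ ψ₁ = [z₁(K₁−1)+z₂(K₂−1)] / [−(K₁−1)(K₂−1)] = 0.2940/0.8911 = 0.330
Drum-1 compositions:
  2-propanol: x = 0.335, y = 0.781
  n-nonane: x = 0.665, y = 0.219
Drum-2 feed = drum-1 vapor: z₂ = (0.7806, 0.2194).
Drum 2:
Rachford–Rice: g(ψ₂) = Σ zᵢ(Kᵢ−1)/(1+ψ₂(Kᵢ−1)) = 0.
g(0) = ΣzᵢKᵢ − 1 = 0.080 and g(1) = 1 − Σzᵢ/Kᵢ = -0.742, so a root lies in (0, 1).
Binary case is linear: z₁(K₁−1)(1+ψ₂(K₂−1)) + z₂(K₂−1)(1+ψ₂(K₁−1)) = 0
⇒ ψ₂ = [z₁(K₁−1)+z₂(K₂−1)] / [−(K₁−1)(K₂−1)] = 0.0798/0.2673 = 0.299
  2-propanol: x = 0.711, y = 0.945
  n-nonane: x = 0.289, y = 0.055

y_n-nonane (drum 2) = 0.055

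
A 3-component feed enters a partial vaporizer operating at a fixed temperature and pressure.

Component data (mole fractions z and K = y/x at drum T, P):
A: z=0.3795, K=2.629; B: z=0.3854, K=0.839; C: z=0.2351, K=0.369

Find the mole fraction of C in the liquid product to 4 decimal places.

Rachford–Rice: g(β) = Σ zᵢ(Kᵢ−1)/(1+β(Kᵢ−1)) = 0.
Check two-phase: ΣzᵢKᵢ = 1.4078 > 1 and Σzᵢ/Kᵢ = 1.2408 > 1, so g(0) = 0.4078 > 0 and g(1) = -0.2408 < 0.
Newton iteration, β⁰ = 0.5:
  β = 0.5000: g = 0.05650, g' = -0.5175 → β = 0.6092
  β = 0.6092: g = 0.00051, g' = -0.5130 → β = 0.6102
Converged at β = 0.6102.
Compositions from xᵢ = zᵢ/(1+β(Kᵢ−1)), yᵢ = Kᵢxᵢ:
  A: x = 0.1903, y = 0.5004
  B: x = 0.4274, y = 0.3586
  C: x = 0.3823, y = 0.1411

x_C = 0.3823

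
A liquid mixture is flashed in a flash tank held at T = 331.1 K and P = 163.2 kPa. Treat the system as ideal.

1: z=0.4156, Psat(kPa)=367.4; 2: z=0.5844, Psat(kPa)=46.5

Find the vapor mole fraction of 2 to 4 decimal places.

y_2 = 0.1813

Raoult's law: Kᵢ = Pᵢˢᵃᵗ/P = Pᵢˢᵃᵗ/163.2.
  K_1 = 367.4/163.2 = 2.251225, K_2 = 46.5/163.2 = 0.284926
Material balance + equilibrium reduce to Σ zᵢ(Kᵢ−1)/(1+β(Kᵢ−1)) = 0.
Feasibility: ΣzᵢKᵢ = 1.1021, Σzᵢ/Kᵢ = 2.2357 — both > 1, two phases present.
Newton–Raphson from β = 0.5:
  β = 0.5000: g = -0.33056, g' = -0.9702 → β = 0.1593
  β = 0.1593: g = -0.03800, g' = -0.8329 → β = 0.1137
  β = 0.1137: g = 0.00041, g' = -0.8527 → β = 0.1141
Converged at β = 0.1141.
Compositions from xᵢ = zᵢ/(1+β(Kᵢ−1)), yᵢ = Kᵢxᵢ:
  1: x = 0.3637, y = 0.8187
  2: x = 0.6363, y = 0.1813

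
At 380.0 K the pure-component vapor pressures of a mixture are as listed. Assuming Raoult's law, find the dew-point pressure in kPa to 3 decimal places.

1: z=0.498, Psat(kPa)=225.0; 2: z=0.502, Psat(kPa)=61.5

At the dew point ψ → 1, so Σzᵢ/Kᵢ = 1 with Kᵢ = Pᵢˢᵃᵗ/P ⇒ 1/P = Σzᵢ/Pᵢˢᵃᵗ.
1/P = 0.498/225.0 + 0.502/61.5 = 0.010376 ⇒ P = 96.377 kPa

Pdew = 96.377 kPa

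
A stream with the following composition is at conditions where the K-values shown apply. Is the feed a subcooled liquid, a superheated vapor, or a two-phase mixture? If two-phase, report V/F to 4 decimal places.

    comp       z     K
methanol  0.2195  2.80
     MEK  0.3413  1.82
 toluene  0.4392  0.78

superheated vapor

ΣzᵢKᵢ = 1.5783; Σzᵢ/Kᵢ = 0.8290.
Since Σzᵢ/Kᵢ < 1 the mixture is above its dew point — single vapor phase.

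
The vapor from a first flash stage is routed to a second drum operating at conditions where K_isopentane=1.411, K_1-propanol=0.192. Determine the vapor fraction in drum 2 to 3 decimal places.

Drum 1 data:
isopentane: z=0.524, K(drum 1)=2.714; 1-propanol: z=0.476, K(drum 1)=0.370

V/F (drum 2) = 0.244

Drum 1:
Binary case is linear: z₁(K₁−1)(1+ψ₁(K₂−1)) + z₂(K₂−1)(1+ψ₁(K₁−1)) = 0
⇒ ψ₁ = [z₁(K₁−1)+z₂(K₂−1)] / [−(K₁−1)(K₂−1)] = 0.5983/1.0798 = 0.554
Drum-1 compositions:
  isopentane: x = 0.269, y = 0.729
  1-propanol: x = 0.731, y = 0.271
Drum-2 feed = drum-1 vapor: z₂ = (0.7294, 0.2706).
Drum 2:
Let ψ₂ = V/F and solve Σ zᵢ(Kᵢ−1)/(1+ψ₂(Kᵢ−1)) = 0.
Feasibility: ΣzᵢKᵢ = 1.081, Σzᵢ/Kᵢ = 1.926 — both > 1, two phases present.
Binary case is linear: z₁(K₁−1)(1+ψ₂(K₂−1)) + z₂(K₂−1)(1+ψ₂(K₁−1)) = 0
⇒ ψ₂ = [z₁(K₁−1)+z₂(K₂−1)] / [−(K₁−1)(K₂−1)] = 0.0812/0.3321 = 0.244
  isopentane: x = 0.663, y = 0.935
  1-propanol: x = 0.337, y = 0.065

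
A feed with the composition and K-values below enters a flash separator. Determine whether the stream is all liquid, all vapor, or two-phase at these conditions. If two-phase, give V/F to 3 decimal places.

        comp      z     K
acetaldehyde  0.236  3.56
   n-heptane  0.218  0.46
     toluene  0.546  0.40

two-phase, V/F = 0.106

ΣzᵢKᵢ = 1.159; Σzᵢ/Kᵢ = 1.905.
Both exceed 1, so a two-phase solution exists.
Iterate (Newton) starting at ψ = 0.6:
  ψ = 0.600: g = -0.4478, g' = -0.859 → ψ = 0.079
  ψ = 0.079: g = 0.0357, g' = -1.356 → ψ = 0.105
  ψ = 0.105: g = 0.0014, g' = -1.255 → ψ = 0.106
Converged at ψ = 0.106.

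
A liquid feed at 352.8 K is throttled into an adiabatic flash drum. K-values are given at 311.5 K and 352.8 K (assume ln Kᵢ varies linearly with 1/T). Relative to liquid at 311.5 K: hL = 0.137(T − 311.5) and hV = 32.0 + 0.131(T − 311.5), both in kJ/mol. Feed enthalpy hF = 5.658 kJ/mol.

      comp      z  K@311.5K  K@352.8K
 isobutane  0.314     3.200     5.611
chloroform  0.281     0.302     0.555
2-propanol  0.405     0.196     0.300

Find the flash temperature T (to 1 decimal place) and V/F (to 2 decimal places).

Adiabatic flash: solve Rachford–Rice at each trial T, then check hF = ψ·hV(T) + (1−ψ)·hL(T).
  T = 311.5 K: K = (3.200, 0.302, 0.196), RR gives ψ = 0.101, H_out = 3.228 kJ/mol
  T = 352.8 K: K = (5.611, 0.555, 0.300), RR gives ψ = 0.372, H_out = 17.471 kJ/mol
  T = 332.1 K: K = (4.309, 0.417, 0.246), RR gives ψ = 0.250, H_out = 10.797 kJ/mol
  T = 321.8 K: K = (3.731, 0.357, 0.220), RR gives ψ = 0.182, H_out = 7.224 kJ/mol
  T = 316.6 K: K = (3.457, 0.328, 0.208), RR gives ψ = 0.143, H_out = 5.277 kJ/mol
  T = 319.2 K: K = (3.593, 0.342, 0.214), RR gives ψ = 0.163, H_out = 6.266 kJ/mol
  T = 317.9 K: K = (3.524, 0.335, 0.211), RR gives ψ = 0.153, H_out = 5.776 kJ/mol
Linear interpolation between T = 316.6 (H_out = 5.277) and T = 317.9 (H_out = 5.776) on hF = 5.658 gives T ≈ 317.6 K, at which ψ = 0.15.

T = 317.6 K, V/F = 0.15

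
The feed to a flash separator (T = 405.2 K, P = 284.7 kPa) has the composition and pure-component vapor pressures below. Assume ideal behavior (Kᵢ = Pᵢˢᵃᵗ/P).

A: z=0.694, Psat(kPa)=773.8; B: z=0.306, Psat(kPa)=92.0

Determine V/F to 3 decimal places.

V/F = 0.847

Raoult's law: Kᵢ = Pᵢˢᵃᵗ/P = Pᵢˢᵃᵗ/284.7.
  K_A = 773.8/284.7 = 2.71795, K_B = 92.0/284.7 = 0.32315
Rachford–Rice: g(V/F) = Σ zᵢ(Kᵢ−1)/(1+V/F(Kᵢ−1)) = 0.
Check two-phase: ΣzᵢKᵢ = 1.985 > 1 and Σzᵢ/Kᵢ = 1.202 > 1, so g(0) = 0.985 > 0 and g(1) = -0.202 < 0.
Binary case is linear: z₁(K₁−1)(1+V/F(K₂−1)) + z₂(K₂−1)(1+V/F(K₁−1)) = 0
⇒ V/F = [z₁(K₁−1)+z₂(K₂−1)] / [−(K₁−1)(K₂−1)] = 0.9851/1.1628 = 0.847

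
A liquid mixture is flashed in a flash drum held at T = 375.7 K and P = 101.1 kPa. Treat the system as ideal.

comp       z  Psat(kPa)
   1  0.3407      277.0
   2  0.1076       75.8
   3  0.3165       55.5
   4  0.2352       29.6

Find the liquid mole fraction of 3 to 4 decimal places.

Raoult's law: Kᵢ = Pᵢˢᵃᵗ/P = Pᵢˢᵃᵗ/101.1.
  K_1 = 277.0/101.1 = 2.739862, K_2 = 75.8/101.1 = 0.749753, K_3 = 55.5/101.1 = 0.548961, K_4 = 29.6/101.1 = 0.292779
Material balance + equilibrium reduce to Σ zᵢ(Kᵢ−1)/(1+ψ(Kᵢ−1)) = 0.
g(0) = ΣzᵢKᵢ − 1 = 0.2568 and g(1) = 1 − Σzᵢ/Kᵢ = -0.6477, so a root lies in (0, 1).
Iterate (Newton) starting at ψ = 0.43:
  ψ = 0.4300: g = -0.10722, g' = -0.6880 → ψ = 0.2742
  ψ = 0.2742: g = 0.00319, g' = -0.7454 → ψ = 0.2784
Converged at ψ = 0.2784.
Compositions from xᵢ = zᵢ/(1+ψ(Kᵢ−1)), yᵢ = Kᵢxᵢ:
  1: x = 0.2295, y = 0.6288
  2: x = 0.1157, y = 0.0867
  3: x = 0.3620, y = 0.1987
  4: x = 0.2929, y = 0.0857

x_3 = 0.3620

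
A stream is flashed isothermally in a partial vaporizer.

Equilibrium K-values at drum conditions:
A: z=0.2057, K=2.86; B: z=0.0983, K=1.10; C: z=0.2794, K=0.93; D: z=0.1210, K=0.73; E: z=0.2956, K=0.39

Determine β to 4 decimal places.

β = 0.2562

Rachford–Rice: g(β) = Σ zᵢ(Kᵢ−1)/(1+β(Kᵢ−1)) = 0.
Check two-phase: ΣzᵢKᵢ = 1.1599 > 1 and Σzᵢ/Kᵢ = 1.3854 > 1, so g(0) = 0.1599 > 0 and g(1) = -0.3854 < 0.
Iterate (Newton) starting at β = 0.61:
  β = 0.6100: g = -0.15821, g' = -0.4502 → β = 0.2586
  β = 0.2586: g = -0.00118, g' = -0.4921 → β = 0.2562
Converged at β = 0.2562.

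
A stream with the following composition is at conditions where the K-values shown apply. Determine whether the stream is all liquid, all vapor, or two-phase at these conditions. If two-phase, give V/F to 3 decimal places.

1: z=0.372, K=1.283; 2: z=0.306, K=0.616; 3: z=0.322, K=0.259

ΣzᵢKᵢ = 0.749; Σzᵢ/Kᵢ = 2.030.
Since ΣzᵢKᵢ < 1 the mixture is below its bubble point — single liquid phase.

all liquid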